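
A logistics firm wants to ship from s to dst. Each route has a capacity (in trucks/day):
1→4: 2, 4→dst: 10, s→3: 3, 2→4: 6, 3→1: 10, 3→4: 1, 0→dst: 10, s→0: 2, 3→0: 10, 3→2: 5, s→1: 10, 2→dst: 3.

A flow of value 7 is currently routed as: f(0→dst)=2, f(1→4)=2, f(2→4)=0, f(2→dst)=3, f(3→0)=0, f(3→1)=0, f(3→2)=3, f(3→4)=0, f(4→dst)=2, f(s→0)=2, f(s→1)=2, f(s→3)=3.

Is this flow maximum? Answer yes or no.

Yes

Residual reachable from s: {1, s}; dst is not reachable.
Saturated cut: s→3, s→0, 1→4 with total capacity 7 = current flow value. Flow is maximum.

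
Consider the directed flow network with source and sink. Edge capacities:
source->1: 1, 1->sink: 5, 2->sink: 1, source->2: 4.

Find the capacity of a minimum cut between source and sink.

2

Max flow = 2 (via 2 augmenting paths).
In the residual at optimum, the set reachable from source is {2, source}.
Cut edges: source->1 (cap 1), 2->sink (cap 1). Sum = 2.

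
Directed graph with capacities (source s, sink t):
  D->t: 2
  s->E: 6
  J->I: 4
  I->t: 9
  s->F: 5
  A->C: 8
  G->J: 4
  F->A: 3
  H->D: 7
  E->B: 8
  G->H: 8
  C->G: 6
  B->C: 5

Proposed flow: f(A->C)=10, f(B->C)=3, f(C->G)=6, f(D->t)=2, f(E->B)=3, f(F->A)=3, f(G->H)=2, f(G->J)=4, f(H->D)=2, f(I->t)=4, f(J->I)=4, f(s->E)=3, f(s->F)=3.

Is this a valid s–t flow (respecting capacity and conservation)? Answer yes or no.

No

Capacity violated on A->C: flow 10 > capacity 8.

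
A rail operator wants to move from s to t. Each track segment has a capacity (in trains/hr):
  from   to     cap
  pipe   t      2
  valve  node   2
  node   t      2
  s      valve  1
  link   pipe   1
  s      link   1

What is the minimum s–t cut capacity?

2

Max flow = 2 (via 2 augmenting paths).
In the residual at optimum, the set reachable from s is {s}.
Cut edges: s->link (cap 1), s->valve (cap 1). Sum = 2.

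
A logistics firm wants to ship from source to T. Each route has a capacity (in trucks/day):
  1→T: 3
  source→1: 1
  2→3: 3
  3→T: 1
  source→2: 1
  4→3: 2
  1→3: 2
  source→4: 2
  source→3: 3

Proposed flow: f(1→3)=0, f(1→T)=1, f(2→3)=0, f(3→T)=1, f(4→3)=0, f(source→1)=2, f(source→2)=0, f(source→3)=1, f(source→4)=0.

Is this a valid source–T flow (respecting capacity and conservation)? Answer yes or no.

Capacity violated on source→1: flow 2 > capacity 1.

No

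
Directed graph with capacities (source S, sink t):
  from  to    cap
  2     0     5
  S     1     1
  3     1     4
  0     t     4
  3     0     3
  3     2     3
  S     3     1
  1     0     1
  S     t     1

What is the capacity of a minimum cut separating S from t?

Max flow = 3 (via 3 augmenting paths).
In the residual at optimum, the set reachable from S is {S}.
Cut edges: S->3 (cap 1), S->1 (cap 1), S->t (cap 1). Sum = 3.

3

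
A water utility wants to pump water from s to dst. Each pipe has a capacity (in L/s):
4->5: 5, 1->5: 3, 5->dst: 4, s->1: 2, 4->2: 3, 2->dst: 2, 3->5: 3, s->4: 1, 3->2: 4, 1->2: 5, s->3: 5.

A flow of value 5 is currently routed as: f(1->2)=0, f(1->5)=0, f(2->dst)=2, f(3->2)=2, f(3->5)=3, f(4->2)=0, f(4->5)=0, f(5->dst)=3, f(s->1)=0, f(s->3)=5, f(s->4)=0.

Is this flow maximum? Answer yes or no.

Residual path s->4->5->dst has bottleneck 1 > 0.
Pushing 1 along it raises the flow to 6, so the given flow is not maximum.

No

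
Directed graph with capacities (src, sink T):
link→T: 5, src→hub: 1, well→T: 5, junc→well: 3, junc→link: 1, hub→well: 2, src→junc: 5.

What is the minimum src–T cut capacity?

Max flow = 5 (via 3 augmenting paths).
In the residual at optimum, the set reachable from src is {junc, src}.
Cut edges: src→hub (cap 1), junc→link (cap 1), junc→well (cap 3). Sum = 5.

5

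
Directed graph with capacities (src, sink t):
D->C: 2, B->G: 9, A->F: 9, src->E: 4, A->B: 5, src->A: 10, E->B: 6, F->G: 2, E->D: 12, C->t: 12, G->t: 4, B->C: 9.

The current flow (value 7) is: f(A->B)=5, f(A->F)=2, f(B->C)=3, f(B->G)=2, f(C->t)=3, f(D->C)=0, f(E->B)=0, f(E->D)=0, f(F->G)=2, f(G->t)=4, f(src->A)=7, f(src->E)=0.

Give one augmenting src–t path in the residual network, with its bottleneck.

Residual along src->E->B->C->t: src->E: 4, E->B: 6, B->C: 6, C->t: 9.
Bottleneck = min = 4.

src->E->B->C->t, bottleneck 4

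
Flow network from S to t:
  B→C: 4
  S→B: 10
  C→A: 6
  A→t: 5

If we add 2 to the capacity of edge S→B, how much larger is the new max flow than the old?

0

Original max flow = 4.
Edge S→B does not cross the min cut (source side {B, S}), so extra capacity there cannot help.
New max flow = 4. Increase = 0.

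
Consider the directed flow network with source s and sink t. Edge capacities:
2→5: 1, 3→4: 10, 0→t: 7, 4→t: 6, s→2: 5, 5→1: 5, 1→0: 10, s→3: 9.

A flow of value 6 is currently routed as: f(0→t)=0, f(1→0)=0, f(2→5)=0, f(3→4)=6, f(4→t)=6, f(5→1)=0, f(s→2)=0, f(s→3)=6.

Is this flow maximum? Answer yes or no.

Residual path s→2→5→1→0→t has bottleneck 1 > 0.
Pushing 1 along it raises the flow to 7, so the given flow is not maximum.

No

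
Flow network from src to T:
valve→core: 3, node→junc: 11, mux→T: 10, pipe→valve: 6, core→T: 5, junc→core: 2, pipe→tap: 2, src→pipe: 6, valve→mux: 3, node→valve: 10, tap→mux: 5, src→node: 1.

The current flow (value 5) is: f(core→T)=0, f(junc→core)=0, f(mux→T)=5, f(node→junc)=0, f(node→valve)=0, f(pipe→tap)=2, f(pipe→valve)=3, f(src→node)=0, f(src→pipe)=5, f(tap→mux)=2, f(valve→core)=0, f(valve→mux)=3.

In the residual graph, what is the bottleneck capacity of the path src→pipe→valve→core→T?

1

Residual capacities along the path: src→pipe: 1, pipe→valve: 3, valve→core: 3, core→T: 5.
Minimum is 1.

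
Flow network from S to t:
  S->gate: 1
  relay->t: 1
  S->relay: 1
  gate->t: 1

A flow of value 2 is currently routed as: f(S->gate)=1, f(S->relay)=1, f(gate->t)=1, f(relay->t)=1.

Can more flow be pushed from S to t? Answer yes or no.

No

Residual reachable from S: {S}; t is not reachable.
Saturated cut: S->gate, S->relay with total capacity 2 = current flow value. Flow is maximum.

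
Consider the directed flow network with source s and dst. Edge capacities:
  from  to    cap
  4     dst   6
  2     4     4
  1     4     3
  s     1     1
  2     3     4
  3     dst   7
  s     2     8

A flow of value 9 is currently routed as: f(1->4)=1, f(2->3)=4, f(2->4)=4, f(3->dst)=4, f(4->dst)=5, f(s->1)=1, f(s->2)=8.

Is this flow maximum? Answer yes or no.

Residual reachable from s: {s}; dst is not reachable.
Saturated cut: s->2, s->1 with total capacity 9 = current flow value. Flow is maximum.

Yes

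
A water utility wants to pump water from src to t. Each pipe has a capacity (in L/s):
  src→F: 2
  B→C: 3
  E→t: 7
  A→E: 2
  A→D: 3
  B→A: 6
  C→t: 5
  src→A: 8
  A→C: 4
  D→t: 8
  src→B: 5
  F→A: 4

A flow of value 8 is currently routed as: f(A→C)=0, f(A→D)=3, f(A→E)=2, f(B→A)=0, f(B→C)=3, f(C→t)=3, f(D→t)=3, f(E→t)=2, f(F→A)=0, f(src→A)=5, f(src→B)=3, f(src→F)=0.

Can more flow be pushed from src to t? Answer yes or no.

Yes

Residual path src→A→C→t has bottleneck 2 > 0.
Pushing 2 along it raises the flow to 10, so the given flow is not maximum.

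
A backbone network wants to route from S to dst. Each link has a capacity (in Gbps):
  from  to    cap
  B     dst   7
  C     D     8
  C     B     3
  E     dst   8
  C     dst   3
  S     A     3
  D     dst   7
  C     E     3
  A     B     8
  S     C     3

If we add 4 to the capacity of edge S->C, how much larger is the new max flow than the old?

Original max flow = 6.
After raising cap(S->C), augmenting paths through that edge carry 4 more units.
New max flow = 10. Increase = 4.

4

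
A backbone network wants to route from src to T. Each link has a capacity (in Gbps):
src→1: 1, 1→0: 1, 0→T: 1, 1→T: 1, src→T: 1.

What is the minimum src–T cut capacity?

Max flow = 2 (via 2 augmenting paths).
In the residual at optimum, the set reachable from src is {src}.
Cut edges: src→1 (cap 1), src→T (cap 1). Sum = 2.

2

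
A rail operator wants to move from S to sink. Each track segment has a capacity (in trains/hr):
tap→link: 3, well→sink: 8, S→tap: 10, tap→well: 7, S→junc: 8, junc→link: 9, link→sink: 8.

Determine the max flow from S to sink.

15

Augment S→tap→well→sink: bottleneck 7. Total 7.
Augment S→tap→link→sink: bottleneck 3. Total 10.
Augment S→junc→link→sink: bottleneck 5. Total 15.
No augmenting path remains in the residual graph.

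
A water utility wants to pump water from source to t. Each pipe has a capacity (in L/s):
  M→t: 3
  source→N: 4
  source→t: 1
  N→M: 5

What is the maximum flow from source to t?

4

Augment source→t: bottleneck 1. Total 1.
Augment source→N→M→t: bottleneck 3. Total 4.
No augmenting path remains in the residual graph.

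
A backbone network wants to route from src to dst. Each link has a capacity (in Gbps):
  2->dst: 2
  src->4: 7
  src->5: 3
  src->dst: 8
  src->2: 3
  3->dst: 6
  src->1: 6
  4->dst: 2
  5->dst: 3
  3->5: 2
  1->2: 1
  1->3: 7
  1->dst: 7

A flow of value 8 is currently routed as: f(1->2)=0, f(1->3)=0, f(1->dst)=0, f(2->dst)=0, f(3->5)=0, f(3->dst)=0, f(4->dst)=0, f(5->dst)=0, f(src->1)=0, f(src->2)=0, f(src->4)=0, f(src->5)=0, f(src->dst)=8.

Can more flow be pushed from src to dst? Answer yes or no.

Yes

Residual path src->1->dst has bottleneck 6 > 0.
Pushing 6 along it raises the flow to 14, so the given flow is not maximum.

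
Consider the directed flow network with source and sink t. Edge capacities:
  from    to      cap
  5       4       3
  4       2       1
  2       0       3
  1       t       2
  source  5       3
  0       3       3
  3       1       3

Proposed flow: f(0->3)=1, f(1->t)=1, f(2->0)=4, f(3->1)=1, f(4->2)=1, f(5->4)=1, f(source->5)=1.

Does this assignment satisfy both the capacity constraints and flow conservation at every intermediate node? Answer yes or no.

Capacity violated on 2->0: flow 4 > capacity 3.

No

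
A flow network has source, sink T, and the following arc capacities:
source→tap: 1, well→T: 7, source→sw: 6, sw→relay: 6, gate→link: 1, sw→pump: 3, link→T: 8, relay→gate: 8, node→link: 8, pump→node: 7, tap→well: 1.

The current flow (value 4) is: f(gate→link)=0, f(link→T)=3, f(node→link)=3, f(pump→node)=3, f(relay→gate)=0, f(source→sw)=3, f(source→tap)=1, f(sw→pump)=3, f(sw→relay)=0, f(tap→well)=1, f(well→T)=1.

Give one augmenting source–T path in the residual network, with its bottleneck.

Residual along source→sw→relay→gate→link→T: source→sw: 3, sw→relay: 6, relay→gate: 8, gate→link: 1, link→T: 5.
Bottleneck = min = 1.

source→sw→relay→gate→link→T, bottleneck 1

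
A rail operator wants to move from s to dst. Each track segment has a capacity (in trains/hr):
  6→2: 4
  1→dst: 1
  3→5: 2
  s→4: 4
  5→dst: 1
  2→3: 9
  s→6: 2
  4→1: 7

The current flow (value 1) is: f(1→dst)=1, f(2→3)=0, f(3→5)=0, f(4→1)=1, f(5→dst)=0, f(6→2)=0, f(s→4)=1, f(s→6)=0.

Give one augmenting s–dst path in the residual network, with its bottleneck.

s→6→2→3→5→dst, bottleneck 1

Residual along s→6→2→3→5→dst: s→6: 2, 6→2: 4, 2→3: 9, 3→5: 2, 5→dst: 1.
Bottleneck = min = 1.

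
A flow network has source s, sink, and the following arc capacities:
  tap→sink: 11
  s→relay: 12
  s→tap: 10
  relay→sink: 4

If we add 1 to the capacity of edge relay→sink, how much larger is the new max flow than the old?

1

Original max flow = 14.
After raising cap(relay→sink), augmenting paths through that edge carry 1 more unit.
New max flow = 15. Increase = 1.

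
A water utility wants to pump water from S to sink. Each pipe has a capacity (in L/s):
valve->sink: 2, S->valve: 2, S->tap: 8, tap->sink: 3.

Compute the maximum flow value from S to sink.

Augment S->valve->sink: bottleneck 2. Total 2.
Augment S->tap->sink: bottleneck 3. Total 5.
No augmenting path remains in the residual graph.

5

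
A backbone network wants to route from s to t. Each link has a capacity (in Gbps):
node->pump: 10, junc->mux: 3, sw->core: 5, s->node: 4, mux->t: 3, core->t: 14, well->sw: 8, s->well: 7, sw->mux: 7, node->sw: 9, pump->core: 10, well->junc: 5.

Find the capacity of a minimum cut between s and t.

Max flow = 11 (via 4 augmenting paths).
In the residual at optimum, the set reachable from s is {s}.
Cut edges: s->well (cap 7), s->node (cap 4). Sum = 11.

11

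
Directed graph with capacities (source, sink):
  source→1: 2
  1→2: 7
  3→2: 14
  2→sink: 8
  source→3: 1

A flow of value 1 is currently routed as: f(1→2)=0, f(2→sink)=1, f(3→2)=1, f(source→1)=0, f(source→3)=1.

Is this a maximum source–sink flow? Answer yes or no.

Residual path source→1→2→sink has bottleneck 2 > 0.
Pushing 2 along it raises the flow to 3, so the given flow is not maximum.

No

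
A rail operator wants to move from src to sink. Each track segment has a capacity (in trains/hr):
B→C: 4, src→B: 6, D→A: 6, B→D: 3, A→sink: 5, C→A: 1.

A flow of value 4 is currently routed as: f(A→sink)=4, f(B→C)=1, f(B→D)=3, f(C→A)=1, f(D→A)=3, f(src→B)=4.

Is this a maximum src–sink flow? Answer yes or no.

Residual reachable from src: {B, C, src}; sink is not reachable.
Saturated cut: B→D, C→A with total capacity 4 = current flow value. Flow is maximum.

Yes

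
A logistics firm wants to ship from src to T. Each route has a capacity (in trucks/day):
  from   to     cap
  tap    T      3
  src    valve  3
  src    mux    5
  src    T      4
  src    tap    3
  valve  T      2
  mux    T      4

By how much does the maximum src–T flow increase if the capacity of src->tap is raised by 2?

0

Original max flow = 13.
Even with extra capacity on src->tap, another cut of capacity 13 remains binding.
New max flow = 13. Increase = 0.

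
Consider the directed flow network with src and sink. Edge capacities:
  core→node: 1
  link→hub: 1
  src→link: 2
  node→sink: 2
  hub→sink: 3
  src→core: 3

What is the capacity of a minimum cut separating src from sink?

2

Max flow = 2 (via 2 augmenting paths).
In the residual at optimum, the set reachable from src is {core, link, src}.
Cut edges: core→node (cap 1), link→hub (cap 1). Sum = 2.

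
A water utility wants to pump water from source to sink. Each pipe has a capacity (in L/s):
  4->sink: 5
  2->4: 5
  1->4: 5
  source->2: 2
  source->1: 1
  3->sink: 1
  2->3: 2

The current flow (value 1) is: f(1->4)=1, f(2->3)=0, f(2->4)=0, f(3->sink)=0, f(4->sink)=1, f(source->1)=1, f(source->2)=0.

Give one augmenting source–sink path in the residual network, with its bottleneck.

source->2->4->sink, bottleneck 2

Residual along source->2->4->sink: source->2: 2, 2->4: 5, 4->sink: 4.
Bottleneck = min = 2.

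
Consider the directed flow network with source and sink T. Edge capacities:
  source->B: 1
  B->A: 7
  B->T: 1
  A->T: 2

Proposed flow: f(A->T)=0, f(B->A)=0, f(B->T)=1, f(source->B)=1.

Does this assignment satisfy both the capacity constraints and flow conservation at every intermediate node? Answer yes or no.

Yes

Every edge has 0 ≤ f(e) ≤ cap(e).
At each intermediate node, inflow equals outflow.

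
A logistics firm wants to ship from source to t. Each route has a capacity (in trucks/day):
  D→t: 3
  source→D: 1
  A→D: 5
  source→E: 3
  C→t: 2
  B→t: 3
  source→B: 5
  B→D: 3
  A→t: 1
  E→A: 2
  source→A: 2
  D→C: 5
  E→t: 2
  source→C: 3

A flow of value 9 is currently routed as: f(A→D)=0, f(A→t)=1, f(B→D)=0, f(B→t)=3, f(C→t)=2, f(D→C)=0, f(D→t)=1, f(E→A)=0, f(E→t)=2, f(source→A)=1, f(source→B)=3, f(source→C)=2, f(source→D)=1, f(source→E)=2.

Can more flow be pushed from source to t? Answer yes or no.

Residual path source→B→D→t has bottleneck 2 > 0.
Pushing 2 along it raises the flow to 11, so the given flow is not maximum.

Yes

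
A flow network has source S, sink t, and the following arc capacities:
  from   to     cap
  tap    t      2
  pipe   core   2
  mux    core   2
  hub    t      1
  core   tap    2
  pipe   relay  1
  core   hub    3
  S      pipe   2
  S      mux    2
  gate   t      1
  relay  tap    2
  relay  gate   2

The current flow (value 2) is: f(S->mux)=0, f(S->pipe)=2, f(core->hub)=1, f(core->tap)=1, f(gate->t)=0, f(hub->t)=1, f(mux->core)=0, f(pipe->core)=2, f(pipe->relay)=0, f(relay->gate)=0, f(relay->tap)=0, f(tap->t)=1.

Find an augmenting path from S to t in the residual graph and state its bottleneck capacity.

S->mux->core->tap->t, bottleneck 1

Residual along S->mux->core->tap->t: S->mux: 2, mux->core: 2, core->tap: 1, tap->t: 1.
Bottleneck = min = 1.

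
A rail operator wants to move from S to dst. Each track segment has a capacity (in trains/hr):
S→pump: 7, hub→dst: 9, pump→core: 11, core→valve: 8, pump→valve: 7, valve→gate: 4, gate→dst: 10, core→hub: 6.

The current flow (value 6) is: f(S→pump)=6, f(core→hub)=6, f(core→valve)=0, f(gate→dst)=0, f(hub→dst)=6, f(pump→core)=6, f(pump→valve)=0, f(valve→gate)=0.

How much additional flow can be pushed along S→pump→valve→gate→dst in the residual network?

1

Residual capacities along the path: S→pump: 1, pump→valve: 7, valve→gate: 4, gate→dst: 10.
Minimum is 1.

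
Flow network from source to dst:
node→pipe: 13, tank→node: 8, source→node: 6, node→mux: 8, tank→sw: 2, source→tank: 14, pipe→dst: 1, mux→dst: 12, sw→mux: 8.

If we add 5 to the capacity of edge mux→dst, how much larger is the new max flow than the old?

Original max flow = 11.
Edge mux→dst does not cross the min cut (source side {node, pipe, source, tank}), so extra capacity there cannot help.
New max flow = 11. Increase = 0.

0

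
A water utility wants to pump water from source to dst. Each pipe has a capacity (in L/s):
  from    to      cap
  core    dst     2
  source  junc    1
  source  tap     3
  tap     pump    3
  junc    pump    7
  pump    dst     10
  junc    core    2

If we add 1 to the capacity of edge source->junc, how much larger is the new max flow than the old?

1

Original max flow = 4.
After raising cap(source->junc), augmenting paths through that edge carry 1 more unit.
New max flow = 5. Increase = 1.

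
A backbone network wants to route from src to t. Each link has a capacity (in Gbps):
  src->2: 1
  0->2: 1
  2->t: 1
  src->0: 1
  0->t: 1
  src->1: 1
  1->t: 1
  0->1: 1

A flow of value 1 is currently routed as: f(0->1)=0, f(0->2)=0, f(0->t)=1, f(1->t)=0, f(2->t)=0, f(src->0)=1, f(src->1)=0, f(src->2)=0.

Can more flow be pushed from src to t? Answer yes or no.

Residual path src->1->t has bottleneck 1 > 0.
Pushing 1 along it raises the flow to 2, so the given flow is not maximum.

Yes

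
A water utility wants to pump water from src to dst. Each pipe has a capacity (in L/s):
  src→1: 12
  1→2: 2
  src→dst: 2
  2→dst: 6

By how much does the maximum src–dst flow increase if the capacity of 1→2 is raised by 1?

1

Original max flow = 4.
After raising cap(1→2), augmenting paths through that edge carry 1 more unit.
New max flow = 5. Increase = 1.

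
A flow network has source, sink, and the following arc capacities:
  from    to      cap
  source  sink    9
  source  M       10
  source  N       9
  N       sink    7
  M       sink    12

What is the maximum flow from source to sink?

26

Augment source→sink: bottleneck 9. Total 9.
Augment source→M→sink: bottleneck 10. Total 19.
Augment source→N→sink: bottleneck 7. Total 26.
No augmenting path remains in the residual graph.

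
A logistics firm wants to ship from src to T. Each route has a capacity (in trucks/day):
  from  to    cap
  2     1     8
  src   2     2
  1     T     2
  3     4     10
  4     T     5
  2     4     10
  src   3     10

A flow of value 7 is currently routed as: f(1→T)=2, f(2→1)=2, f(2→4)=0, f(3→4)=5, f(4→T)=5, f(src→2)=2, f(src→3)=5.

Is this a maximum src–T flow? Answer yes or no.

Residual reachable from src: {3, 4, src}; T is not reachable.
Saturated cut: src→2, 4→T with total capacity 7 = current flow value. Flow is maximum.

Yes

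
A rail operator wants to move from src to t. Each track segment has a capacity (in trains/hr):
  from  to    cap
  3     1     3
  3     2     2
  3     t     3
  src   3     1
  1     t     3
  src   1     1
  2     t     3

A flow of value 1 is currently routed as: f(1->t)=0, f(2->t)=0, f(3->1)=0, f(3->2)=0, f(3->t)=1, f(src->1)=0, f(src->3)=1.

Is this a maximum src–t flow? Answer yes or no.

Residual path src->1->t has bottleneck 1 > 0.
Pushing 1 along it raises the flow to 2, so the given flow is not maximum.

No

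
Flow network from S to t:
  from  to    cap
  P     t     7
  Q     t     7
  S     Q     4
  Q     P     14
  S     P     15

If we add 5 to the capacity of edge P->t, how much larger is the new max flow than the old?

Original max flow = 11.
After raising cap(P->t), augmenting paths through that edge carry 5 more units.
New max flow = 16. Increase = 5.

5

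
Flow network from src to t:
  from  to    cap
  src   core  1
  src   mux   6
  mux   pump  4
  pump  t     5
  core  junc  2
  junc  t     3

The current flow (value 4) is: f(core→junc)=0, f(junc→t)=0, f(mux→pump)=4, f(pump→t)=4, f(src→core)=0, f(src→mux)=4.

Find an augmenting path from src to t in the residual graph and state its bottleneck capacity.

src→core→junc→t, bottleneck 1

Residual along src→core→junc→t: src→core: 1, core→junc: 2, junc→t: 3.
Bottleneck = min = 1.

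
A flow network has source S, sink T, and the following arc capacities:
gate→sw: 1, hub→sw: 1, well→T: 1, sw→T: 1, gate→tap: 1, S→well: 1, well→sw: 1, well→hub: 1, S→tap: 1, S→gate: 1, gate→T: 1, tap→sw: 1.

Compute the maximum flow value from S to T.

Augment S→well→T: bottleneck 1. Total 1.
Augment S→gate→T: bottleneck 1. Total 2.
Augment S→tap→sw→T: bottleneck 1. Total 3.
No augmenting path remains in the residual graph.

3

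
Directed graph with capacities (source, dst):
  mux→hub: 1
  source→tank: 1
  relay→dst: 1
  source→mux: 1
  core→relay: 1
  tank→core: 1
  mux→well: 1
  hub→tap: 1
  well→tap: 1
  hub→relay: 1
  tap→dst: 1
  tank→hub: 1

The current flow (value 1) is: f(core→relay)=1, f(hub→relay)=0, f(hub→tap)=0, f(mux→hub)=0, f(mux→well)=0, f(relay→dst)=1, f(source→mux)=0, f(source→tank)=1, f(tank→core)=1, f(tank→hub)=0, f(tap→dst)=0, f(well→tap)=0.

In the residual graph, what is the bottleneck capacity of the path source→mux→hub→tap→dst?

1

Residual capacities along the path: source→mux: 1, mux→hub: 1, hub→tap: 1, tap→dst: 1.
Minimum is 1.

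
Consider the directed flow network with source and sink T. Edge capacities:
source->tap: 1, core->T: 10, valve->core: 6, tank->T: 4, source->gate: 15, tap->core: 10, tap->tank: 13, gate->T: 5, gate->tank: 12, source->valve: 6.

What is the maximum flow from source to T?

16

Augment source->gate->T: bottleneck 5. Total 5.
Augment source->gate->tank->T: bottleneck 4. Total 9.
Augment source->valve->core->T: bottleneck 6. Total 15.
Augment source->tap->core->T: bottleneck 1. Total 16.
No augmenting path remains in the residual graph.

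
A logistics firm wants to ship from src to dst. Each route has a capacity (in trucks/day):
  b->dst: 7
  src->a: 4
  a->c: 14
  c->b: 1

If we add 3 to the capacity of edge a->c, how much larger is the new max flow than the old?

Original max flow = 1.
Edge a->c does not cross the min cut (source side {a, c, src}), so extra capacity there cannot help.
New max flow = 1. Increase = 0.

0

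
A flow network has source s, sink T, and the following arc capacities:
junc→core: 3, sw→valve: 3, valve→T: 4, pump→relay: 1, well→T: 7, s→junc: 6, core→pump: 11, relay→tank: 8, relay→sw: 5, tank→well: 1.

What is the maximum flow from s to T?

1

Augment s→junc→core→pump→relay→sw→valve→T: bottleneck 1. Total 1.
No augmenting path remains in the residual graph.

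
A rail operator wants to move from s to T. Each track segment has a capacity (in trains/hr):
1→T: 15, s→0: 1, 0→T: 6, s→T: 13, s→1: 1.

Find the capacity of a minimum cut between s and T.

15

Max flow = 15 (via 3 augmenting paths).
In the residual at optimum, the set reachable from s is {s}.
Cut edges: s→0 (cap 1), s→1 (cap 1), s→T (cap 13). Sum = 15.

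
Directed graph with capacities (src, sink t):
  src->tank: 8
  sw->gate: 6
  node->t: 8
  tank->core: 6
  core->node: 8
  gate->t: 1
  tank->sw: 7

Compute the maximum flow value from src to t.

7

Augment src->tank->sw->gate->t: bottleneck 1. Total 1.
Augment src->tank->core->node->t: bottleneck 6. Total 7.
No augmenting path remains in the residual graph.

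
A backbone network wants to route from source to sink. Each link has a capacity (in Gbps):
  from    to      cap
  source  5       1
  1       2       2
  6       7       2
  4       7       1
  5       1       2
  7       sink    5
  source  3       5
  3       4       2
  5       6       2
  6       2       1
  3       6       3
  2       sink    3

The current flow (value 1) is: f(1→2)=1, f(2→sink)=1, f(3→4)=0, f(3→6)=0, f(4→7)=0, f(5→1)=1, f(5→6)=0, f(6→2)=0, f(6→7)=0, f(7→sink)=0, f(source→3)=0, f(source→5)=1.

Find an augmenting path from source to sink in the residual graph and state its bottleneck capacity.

source→3→6→2→sink, bottleneck 1

Residual along source→3→6→2→sink: source→3: 5, 3→6: 3, 6→2: 1, 2→sink: 2.
Bottleneck = min = 1.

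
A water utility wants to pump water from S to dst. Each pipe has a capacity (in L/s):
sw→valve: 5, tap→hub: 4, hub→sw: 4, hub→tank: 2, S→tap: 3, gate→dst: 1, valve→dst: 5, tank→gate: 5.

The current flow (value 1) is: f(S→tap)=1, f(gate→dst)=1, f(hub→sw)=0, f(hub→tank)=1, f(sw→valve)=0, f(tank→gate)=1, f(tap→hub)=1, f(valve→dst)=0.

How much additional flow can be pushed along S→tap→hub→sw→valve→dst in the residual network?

2

Residual capacities along the path: S→tap: 2, tap→hub: 3, hub→sw: 4, sw→valve: 5, valve→dst: 5.
Minimum is 2.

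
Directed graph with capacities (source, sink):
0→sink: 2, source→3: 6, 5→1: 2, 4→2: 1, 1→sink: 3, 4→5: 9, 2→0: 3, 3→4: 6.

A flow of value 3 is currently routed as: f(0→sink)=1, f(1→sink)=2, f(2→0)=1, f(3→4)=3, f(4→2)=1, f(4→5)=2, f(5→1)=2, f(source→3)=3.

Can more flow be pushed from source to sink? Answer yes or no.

No

Residual reachable from source: {3, 4, 5, source}; sink is not reachable.
Saturated cut: 5→1, 4→2 with total capacity 3 = current flow value. Flow is maximum.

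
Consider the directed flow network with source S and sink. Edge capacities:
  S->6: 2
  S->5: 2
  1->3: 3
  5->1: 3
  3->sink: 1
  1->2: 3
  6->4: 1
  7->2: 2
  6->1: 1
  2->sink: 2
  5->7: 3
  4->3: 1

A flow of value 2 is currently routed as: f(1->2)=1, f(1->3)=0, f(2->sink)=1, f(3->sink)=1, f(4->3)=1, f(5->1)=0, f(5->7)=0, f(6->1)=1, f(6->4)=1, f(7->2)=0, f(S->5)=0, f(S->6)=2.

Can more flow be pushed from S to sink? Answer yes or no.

Yes

Residual path S->5->1->2->sink has bottleneck 1 > 0.
Pushing 1 along it raises the flow to 3, so the given flow is not maximum.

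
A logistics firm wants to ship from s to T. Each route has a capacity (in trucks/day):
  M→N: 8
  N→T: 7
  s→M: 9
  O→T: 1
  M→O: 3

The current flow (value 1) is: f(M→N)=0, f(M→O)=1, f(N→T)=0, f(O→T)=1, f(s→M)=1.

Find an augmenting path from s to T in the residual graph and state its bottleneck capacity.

Residual along s→M→N→T: s→M: 8, M→N: 8, N→T: 7.
Bottleneck = min = 7.

s→M→N→T, bottleneck 7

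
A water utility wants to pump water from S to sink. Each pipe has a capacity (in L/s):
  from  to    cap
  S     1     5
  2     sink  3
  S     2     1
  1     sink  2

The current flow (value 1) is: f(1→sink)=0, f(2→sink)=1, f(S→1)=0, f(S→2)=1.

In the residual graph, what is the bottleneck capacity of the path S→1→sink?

2

Residual capacities along the path: S→1: 5, 1→sink: 2.
Minimum is 2.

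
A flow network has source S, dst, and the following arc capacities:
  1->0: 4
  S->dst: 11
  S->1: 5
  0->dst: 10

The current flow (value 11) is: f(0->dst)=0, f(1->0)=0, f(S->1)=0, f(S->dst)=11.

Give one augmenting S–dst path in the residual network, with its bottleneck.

S->1->0->dst, bottleneck 4

Residual along S->1->0->dst: S->1: 5, 1->0: 4, 0->dst: 10.
Bottleneck = min = 4.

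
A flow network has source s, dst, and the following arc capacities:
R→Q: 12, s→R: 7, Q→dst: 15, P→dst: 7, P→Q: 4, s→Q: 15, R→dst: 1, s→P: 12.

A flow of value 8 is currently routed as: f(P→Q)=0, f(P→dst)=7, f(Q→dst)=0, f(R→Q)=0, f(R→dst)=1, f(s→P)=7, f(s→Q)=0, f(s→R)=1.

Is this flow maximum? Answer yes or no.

Residual path s→Q→dst has bottleneck 15 > 0.
Pushing 15 along it raises the flow to 23, so the given flow is not maximum.

No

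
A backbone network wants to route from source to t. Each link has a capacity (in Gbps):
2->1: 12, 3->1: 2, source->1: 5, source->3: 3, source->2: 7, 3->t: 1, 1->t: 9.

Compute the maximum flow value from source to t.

Augment source->3->t: bottleneck 1. Total 1.
Augment source->1->t: bottleneck 5. Total 6.
Augment source->2->1->t: bottleneck 4. Total 10.
No augmenting path remains in the residual graph.

10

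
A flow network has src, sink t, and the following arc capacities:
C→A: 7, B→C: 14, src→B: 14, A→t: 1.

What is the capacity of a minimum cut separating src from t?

1

Max flow = 1 (via 1 augmenting path).
In the residual at optimum, the set reachable from src is {A, B, C, src}.
Cut edges: A→t (cap 1). Sum = 1.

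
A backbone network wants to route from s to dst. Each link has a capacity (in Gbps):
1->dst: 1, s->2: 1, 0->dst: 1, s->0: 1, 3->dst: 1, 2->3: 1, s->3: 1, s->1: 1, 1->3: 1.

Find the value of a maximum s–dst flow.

3

Augment s->0->dst: bottleneck 1. Total 1.
Augment s->1->dst: bottleneck 1. Total 2.
Augment s->3->dst: bottleneck 1. Total 3.
No augmenting path remains in the residual graph.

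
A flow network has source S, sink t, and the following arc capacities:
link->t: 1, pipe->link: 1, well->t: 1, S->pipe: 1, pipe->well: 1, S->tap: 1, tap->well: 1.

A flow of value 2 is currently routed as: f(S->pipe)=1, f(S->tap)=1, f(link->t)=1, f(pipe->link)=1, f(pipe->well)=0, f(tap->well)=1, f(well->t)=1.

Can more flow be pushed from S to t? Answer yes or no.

Residual reachable from S: {S}; t is not reachable.
Saturated cut: S->pipe, S->tap with total capacity 2 = current flow value. Flow is maximum.

No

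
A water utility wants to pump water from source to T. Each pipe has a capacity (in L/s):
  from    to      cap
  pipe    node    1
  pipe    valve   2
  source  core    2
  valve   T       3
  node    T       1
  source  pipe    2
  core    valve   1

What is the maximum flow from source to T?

3

Augment source->core->valve->T: bottleneck 1. Total 1.
Augment source->pipe->valve->T: bottleneck 2. Total 3.
No augmenting path remains in the residual graph.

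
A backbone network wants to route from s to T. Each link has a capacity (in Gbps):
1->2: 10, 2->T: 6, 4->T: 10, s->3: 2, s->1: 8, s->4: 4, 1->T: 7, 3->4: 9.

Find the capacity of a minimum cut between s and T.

Max flow = 14 (via 4 augmenting paths).
In the residual at optimum, the set reachable from s is {s}.
Cut edges: s->1 (cap 8), s->3 (cap 2), s->4 (cap 4). Sum = 14.

14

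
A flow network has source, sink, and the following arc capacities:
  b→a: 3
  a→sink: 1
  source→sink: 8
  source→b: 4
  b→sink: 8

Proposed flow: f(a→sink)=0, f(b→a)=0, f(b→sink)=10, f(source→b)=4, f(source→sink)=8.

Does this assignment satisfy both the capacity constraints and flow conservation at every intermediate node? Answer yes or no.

Capacity violated on b→sink: flow 10 > capacity 8.

No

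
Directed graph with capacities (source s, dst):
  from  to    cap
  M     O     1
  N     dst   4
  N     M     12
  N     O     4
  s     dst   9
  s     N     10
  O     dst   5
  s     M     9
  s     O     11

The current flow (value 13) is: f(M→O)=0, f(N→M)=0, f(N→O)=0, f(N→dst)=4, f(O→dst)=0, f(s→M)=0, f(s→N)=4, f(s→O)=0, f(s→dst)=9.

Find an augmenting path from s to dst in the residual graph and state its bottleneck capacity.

s→O→dst, bottleneck 5

Residual along s→O→dst: s→O: 11, O→dst: 5.
Bottleneck = min = 5.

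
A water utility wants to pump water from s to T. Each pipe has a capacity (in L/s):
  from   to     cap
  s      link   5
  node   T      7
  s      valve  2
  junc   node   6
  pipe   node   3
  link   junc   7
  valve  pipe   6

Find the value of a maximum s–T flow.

7

Augment s->valve->pipe->node->T: bottleneck 2. Total 2.
Augment s->link->junc->node->T: bottleneck 5. Total 7.
No augmenting path remains in the residual graph.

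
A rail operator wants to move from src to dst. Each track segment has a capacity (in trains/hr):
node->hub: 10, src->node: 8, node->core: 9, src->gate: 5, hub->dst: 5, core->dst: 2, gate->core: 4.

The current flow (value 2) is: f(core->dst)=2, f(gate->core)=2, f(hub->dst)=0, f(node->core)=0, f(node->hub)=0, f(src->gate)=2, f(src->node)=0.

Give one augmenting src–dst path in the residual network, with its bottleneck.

Residual along src->node->hub->dst: src->node: 8, node->hub: 10, hub->dst: 5.
Bottleneck = min = 5.

src->node->hub->dst, bottleneck 5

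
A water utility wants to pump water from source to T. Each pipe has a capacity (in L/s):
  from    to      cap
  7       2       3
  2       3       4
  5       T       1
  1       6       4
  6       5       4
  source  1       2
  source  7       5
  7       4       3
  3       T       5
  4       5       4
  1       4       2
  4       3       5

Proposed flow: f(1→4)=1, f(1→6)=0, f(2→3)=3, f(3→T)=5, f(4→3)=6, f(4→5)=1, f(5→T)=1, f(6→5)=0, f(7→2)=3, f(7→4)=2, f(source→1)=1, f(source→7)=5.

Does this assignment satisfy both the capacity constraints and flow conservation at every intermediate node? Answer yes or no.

Capacity violated on 4→3: flow 6 > capacity 5.

No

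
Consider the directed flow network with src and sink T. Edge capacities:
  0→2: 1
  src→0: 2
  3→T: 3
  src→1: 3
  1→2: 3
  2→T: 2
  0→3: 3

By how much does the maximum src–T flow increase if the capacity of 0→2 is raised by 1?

0

Original max flow = 4.
Edge 0→2 does not cross the min cut (source side {1, 2, src}), so extra capacity there cannot help.
New max flow = 4. Increase = 0.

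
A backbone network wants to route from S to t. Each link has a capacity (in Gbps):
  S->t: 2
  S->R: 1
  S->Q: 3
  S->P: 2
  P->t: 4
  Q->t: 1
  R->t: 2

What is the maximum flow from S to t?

6

Augment S->t: bottleneck 2. Total 2.
Augment S->R->t: bottleneck 1. Total 3.
Augment S->Q->t: bottleneck 1. Total 4.
Augment S->P->t: bottleneck 2. Total 6.
No augmenting path remains in the residual graph.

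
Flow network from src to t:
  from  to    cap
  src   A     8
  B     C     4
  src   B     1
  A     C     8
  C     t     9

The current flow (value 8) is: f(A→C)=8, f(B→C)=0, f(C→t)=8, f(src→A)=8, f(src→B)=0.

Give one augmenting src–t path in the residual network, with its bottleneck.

Residual along src→B→C→t: src→B: 1, B→C: 4, C→t: 1.
Bottleneck = min = 1.

src→B→C→t, bottleneck 1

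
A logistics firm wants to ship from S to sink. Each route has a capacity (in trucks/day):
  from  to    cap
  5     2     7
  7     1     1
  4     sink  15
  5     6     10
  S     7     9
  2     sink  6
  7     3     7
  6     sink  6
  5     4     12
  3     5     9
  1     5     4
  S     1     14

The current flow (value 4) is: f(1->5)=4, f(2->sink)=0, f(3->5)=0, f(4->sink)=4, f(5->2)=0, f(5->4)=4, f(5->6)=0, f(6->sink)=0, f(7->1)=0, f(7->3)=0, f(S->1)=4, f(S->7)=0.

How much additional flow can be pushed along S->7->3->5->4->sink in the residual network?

7

Residual capacities along the path: S->7: 9, 7->3: 7, 3->5: 9, 5->4: 8, 4->sink: 11.
Minimum is 7.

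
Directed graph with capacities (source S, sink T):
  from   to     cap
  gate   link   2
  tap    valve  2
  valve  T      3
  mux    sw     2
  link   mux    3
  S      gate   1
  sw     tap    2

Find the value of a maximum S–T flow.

Augment S->gate->link->mux->sw->tap->valve->T: bottleneck 1. Total 1.
No augmenting path remains in the residual graph.

1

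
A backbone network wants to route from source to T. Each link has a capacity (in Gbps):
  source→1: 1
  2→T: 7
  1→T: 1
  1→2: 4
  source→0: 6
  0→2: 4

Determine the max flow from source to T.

Augment source→1→T: bottleneck 1. Total 1.
Augment source→0→2→T: bottleneck 4. Total 5.
No augmenting path remains in the residual graph.

5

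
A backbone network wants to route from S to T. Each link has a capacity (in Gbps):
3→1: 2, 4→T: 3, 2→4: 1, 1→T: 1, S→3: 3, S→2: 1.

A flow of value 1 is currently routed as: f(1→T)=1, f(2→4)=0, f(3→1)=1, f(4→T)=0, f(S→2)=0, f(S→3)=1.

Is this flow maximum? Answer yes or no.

No

Residual path S→2→4→T has bottleneck 1 > 0.
Pushing 1 along it raises the flow to 2, so the given flow is not maximum.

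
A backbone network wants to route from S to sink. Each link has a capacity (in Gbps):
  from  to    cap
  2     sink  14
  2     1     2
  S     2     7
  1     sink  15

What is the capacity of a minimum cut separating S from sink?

7

Max flow = 7 (via 1 augmenting path).
In the residual at optimum, the set reachable from S is {S}.
Cut edges: S->2 (cap 7). Sum = 7.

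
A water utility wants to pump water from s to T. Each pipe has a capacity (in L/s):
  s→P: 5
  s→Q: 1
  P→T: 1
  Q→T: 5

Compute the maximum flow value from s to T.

Augment s→Q→T: bottleneck 1. Total 1.
Augment s→P→T: bottleneck 1. Total 2.
No augmenting path remains in the residual graph.

2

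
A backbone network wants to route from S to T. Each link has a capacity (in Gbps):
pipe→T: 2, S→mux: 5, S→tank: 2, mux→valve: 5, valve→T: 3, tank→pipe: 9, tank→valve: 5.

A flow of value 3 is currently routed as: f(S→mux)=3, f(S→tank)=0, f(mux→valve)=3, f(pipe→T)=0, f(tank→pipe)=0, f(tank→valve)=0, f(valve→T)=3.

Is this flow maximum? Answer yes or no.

No

Residual path S→tank→pipe→T has bottleneck 2 > 0.
Pushing 2 along it raises the flow to 5, so the given flow is not maximum.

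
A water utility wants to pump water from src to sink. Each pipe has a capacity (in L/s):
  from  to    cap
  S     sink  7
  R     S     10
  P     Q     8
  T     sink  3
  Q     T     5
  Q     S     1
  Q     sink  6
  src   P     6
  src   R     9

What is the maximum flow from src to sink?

13

Augment src→P→Q→sink: bottleneck 6. Total 6.
Augment src→R→S→sink: bottleneck 7. Total 13.
No augmenting path remains in the residual graph.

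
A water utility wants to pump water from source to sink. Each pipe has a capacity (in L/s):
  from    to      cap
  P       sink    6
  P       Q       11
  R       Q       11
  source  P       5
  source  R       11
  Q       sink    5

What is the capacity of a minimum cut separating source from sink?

Max flow = 10 (via 2 augmenting paths).
In the residual at optimum, the set reachable from source is {Q, R, source}.
Cut edges: source→P (cap 5), Q→sink (cap 5). Sum = 10.

10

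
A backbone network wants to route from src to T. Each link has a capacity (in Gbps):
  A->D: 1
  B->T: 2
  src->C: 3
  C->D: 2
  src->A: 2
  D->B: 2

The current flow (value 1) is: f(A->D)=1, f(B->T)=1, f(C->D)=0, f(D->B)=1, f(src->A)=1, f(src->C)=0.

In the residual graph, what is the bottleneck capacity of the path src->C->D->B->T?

Residual capacities along the path: src->C: 3, C->D: 2, D->B: 1, B->T: 1.
Minimum is 1.

1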